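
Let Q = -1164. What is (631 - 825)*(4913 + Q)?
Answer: -727306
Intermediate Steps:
(631 - 825)*(4913 + Q) = (631 - 825)*(4913 - 1164) = -194*3749 = -727306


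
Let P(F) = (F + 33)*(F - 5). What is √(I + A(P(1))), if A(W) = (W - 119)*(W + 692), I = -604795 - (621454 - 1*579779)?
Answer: 5*I*√31530 ≈ 887.83*I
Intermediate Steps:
P(F) = (-5 + F)*(33 + F) (P(F) = (33 + F)*(-5 + F) = (-5 + F)*(33 + F))
I = -646470 (I = -604795 - (621454 - 579779) = -604795 - 1*41675 = -604795 - 41675 = -646470)
A(W) = (-119 + W)*(692 + W)
√(I + A(P(1))) = √(-646470 + (-82348 + (-165 + 1² + 28*1)² + 573*(-165 + 1² + 28*1))) = √(-646470 + (-82348 + (-165 + 1 + 28)² + 573*(-165 + 1 + 28))) = √(-646470 + (-82348 + (-136)² + 573*(-136))) = √(-646470 + (-82348 + 18496 - 77928)) = √(-646470 - 141780) = √(-788250) = 5*I*√31530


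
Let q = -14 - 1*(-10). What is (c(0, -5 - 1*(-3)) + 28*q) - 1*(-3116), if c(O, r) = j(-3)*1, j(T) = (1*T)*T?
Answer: 3013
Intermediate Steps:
q = -4 (q = -14 + 10 = -4)
j(T) = T**2 (j(T) = T*T = T**2)
c(O, r) = 9 (c(O, r) = (-3)**2*1 = 9*1 = 9)
(c(0, -5 - 1*(-3)) + 28*q) - 1*(-3116) = (9 + 28*(-4)) - 1*(-3116) = (9 - 112) + 3116 = -103 + 3116 = 3013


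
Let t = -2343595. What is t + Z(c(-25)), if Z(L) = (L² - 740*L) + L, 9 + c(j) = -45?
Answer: -2300773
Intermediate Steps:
c(j) = -54 (c(j) = -9 - 45 = -54)
Z(L) = L² - 739*L
t + Z(c(-25)) = -2343595 - 54*(-739 - 54) = -2343595 - 54*(-793) = -2343595 + 42822 = -2300773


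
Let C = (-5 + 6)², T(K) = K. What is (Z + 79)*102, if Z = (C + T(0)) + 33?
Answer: 11526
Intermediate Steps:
C = 1 (C = 1² = 1)
Z = 34 (Z = (1 + 0) + 33 = 1 + 33 = 34)
(Z + 79)*102 = (34 + 79)*102 = 113*102 = 11526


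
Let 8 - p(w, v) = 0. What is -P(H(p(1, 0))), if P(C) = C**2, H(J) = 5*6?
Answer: -900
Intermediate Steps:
p(w, v) = 8 (p(w, v) = 8 - 1*0 = 8 + 0 = 8)
H(J) = 30
-P(H(p(1, 0))) = -1*30**2 = -1*900 = -900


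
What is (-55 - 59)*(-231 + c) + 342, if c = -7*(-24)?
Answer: 7524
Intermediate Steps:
c = 168
(-55 - 59)*(-231 + c) + 342 = (-55 - 59)*(-231 + 168) + 342 = -114*(-63) + 342 = 7182 + 342 = 7524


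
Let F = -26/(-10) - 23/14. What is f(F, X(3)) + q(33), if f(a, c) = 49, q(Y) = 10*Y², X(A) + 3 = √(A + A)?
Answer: 10939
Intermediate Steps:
F = 67/70 (F = -26*(-⅒) - 23*1/14 = 13/5 - 23/14 = 67/70 ≈ 0.95714)
X(A) = -3 + √2*√A (X(A) = -3 + √(A + A) = -3 + √(2*A) = -3 + √2*√A)
f(F, X(3)) + q(33) = 49 + 10*33² = 49 + 10*1089 = 49 + 10890 = 10939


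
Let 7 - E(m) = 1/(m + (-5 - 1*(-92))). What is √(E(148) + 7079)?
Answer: √391324115/235 ≈ 84.178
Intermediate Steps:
E(m) = 7 - 1/(87 + m) (E(m) = 7 - 1/(m + (-5 - 1*(-92))) = 7 - 1/(m + (-5 + 92)) = 7 - 1/(m + 87) = 7 - 1/(87 + m))
√(E(148) + 7079) = √((608 + 7*148)/(87 + 148) + 7079) = √((608 + 1036)/235 + 7079) = √((1/235)*1644 + 7079) = √(1644/235 + 7079) = √(1665209/235) = √391324115/235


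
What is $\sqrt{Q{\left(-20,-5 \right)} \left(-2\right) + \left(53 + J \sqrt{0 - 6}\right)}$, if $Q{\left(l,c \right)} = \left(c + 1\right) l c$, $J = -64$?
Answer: $\sqrt{853 - 64 i \sqrt{6}} \approx 29.328 - 2.6726 i$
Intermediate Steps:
$Q{\left(l,c \right)} = c l \left(1 + c\right)$ ($Q{\left(l,c \right)} = \left(1 + c\right) c l = c l \left(1 + c\right)$)
$\sqrt{Q{\left(-20,-5 \right)} \left(-2\right) + \left(53 + J \sqrt{0 - 6}\right)} = \sqrt{\left(-5\right) \left(-20\right) \left(1 - 5\right) \left(-2\right) + \left(53 - 64 \sqrt{0 - 6}\right)} = \sqrt{\left(-5\right) \left(-20\right) \left(-4\right) \left(-2\right) + \left(53 - 64 \sqrt{-6}\right)} = \sqrt{\left(-400\right) \left(-2\right) + \left(53 - 64 i \sqrt{6}\right)} = \sqrt{800 + \left(53 - 64 i \sqrt{6}\right)} = \sqrt{853 - 64 i \sqrt{6}}$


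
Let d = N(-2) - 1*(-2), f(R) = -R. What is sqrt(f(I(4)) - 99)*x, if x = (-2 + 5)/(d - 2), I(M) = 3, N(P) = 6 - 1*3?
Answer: I*sqrt(102) ≈ 10.1*I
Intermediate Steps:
N(P) = 3 (N(P) = 6 - 3 = 3)
d = 5 (d = 3 - 1*(-2) = 3 + 2 = 5)
x = 1 (x = (-2 + 5)/(5 - 2) = 3/3 = 3*(1/3) = 1)
sqrt(f(I(4)) - 99)*x = sqrt(-1*3 - 99)*1 = sqrt(-3 - 99)*1 = sqrt(-102)*1 = (I*sqrt(102))*1 = I*sqrt(102)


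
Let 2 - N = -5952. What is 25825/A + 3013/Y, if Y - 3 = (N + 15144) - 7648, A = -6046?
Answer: -329207127/81336838 ≈ -4.0475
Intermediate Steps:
N = 5954 (N = 2 - 1*(-5952) = 2 + 5952 = 5954)
Y = 13453 (Y = 3 + ((5954 + 15144) - 7648) = 3 + (21098 - 7648) = 3 + 13450 = 13453)
25825/A + 3013/Y = 25825/(-6046) + 3013/13453 = 25825*(-1/6046) + 3013*(1/13453) = -25825/6046 + 3013/13453 = -329207127/81336838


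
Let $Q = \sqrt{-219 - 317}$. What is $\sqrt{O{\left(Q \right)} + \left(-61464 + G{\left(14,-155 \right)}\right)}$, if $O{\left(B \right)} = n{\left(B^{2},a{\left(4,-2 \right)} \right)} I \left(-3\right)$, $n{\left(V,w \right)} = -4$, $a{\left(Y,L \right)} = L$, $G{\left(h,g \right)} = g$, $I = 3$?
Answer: $i \sqrt{61583} \approx 248.16 i$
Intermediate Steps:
$Q = 2 i \sqrt{134}$ ($Q = \sqrt{-536} = 2 i \sqrt{134} \approx 23.152 i$)
$O{\left(B \right)} = 36$ ($O{\left(B \right)} = \left(-4\right) 3 \left(-3\right) = \left(-12\right) \left(-3\right) = 36$)
$\sqrt{O{\left(Q \right)} + \left(-61464 + G{\left(14,-155 \right)}\right)} = \sqrt{36 - 61619} = \sqrt{-61583} = i \sqrt{61583}$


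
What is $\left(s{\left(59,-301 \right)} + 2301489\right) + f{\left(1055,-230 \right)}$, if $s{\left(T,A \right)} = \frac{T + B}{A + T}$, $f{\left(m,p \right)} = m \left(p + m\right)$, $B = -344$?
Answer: $\frac{767591373}{242} \approx 3.1719 \cdot 10^{6}$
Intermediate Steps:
$f{\left(m,p \right)} = m \left(m + p\right)$
$s{\left(T,A \right)} = \frac{-344 + T}{A + T}$ ($s{\left(T,A \right)} = \frac{T - 344}{A + T} = \frac{-344 + T}{A + T}$)
$\left(s{\left(59,-301 \right)} + 2301489\right) + f{\left(1055,-230 \right)} = \left(\frac{-344 + 59}{-301 + 59} + 2301489\right) + 1055 \left(1055 - 230\right) = \left(\frac{1}{-242} \left(-285\right) + 2301489\right) + 1055 \cdot 825 = \left(\left(- \frac{1}{242}\right) \left(-285\right) + 2301489\right) + 870375 = \left(\frac{285}{242} + 2301489\right) + 870375 = \frac{556960623}{242} + 870375 = \frac{767591373}{242}$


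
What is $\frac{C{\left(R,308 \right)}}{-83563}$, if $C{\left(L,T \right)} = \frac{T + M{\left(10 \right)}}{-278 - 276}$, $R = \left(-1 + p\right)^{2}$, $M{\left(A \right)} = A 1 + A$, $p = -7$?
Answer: $\frac{164}{23146951} \approx 7.0852 \cdot 10^{-6}$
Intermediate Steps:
$M{\left(A \right)} = 2 A$ ($M{\left(A \right)} = A + A = 2 A$)
$R = 64$ ($R = \left(-1 - 7\right)^{2} = \left(-8\right)^{2} = 64$)
$C{\left(L,T \right)} = - \frac{10}{277} - \frac{T}{554}$ ($C{\left(L,T \right)} = \frac{T + 2 \cdot 10}{-278 - 276} = \frac{T + 20}{-554} = \left(20 + T\right) \left(- \frac{1}{554}\right) = - \frac{10}{277} - \frac{T}{554}$)
$\frac{C{\left(R,308 \right)}}{-83563} = \frac{- \frac{10}{277} - \frac{154}{277}}{-83563} = \left(- \frac{10}{277} - \frac{154}{277}\right) \left(- \frac{1}{83563}\right) = \left(- \frac{164}{277}\right) \left(- \frac{1}{83563}\right) = \frac{164}{23146951}$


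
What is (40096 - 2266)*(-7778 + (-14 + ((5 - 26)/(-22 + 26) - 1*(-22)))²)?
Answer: -2351645205/8 ≈ -2.9396e+8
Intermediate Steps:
(40096 - 2266)*(-7778 + (-14 + ((5 - 26)/(-22 + 26) - 1*(-22)))²) = 37830*(-7778 + (-14 + (-21/4 + 22))²) = 37830*(-7778 + (-14 + 67/4)²) = 37830*(-7778 + (11/4)²) = 37830*(-7778 + 121/16) = 37830*(-124327/16) = -2351645205/8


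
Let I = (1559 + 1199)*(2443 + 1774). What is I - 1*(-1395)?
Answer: 11631881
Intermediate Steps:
I = 11630486 (I = 2758*4217 = 11630486)
I - 1*(-1395) = 11630486 - 1*(-1395) = 11630486 + 1395 = 11631881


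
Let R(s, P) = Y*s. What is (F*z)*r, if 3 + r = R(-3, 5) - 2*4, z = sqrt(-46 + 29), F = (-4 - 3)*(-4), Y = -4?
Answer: 28*I*sqrt(17) ≈ 115.45*I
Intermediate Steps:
F = 28 (F = -7*(-4) = 28)
R(s, P) = -4*s
z = I*sqrt(17) (z = sqrt(-17) = I*sqrt(17) ≈ 4.1231*I)
r = 1 (r = -3 + (-4*(-3) - 2*4) = -3 + (12 - 8) = -3 + 4 = 1)
(F*z)*r = (28*(I*sqrt(17)))*1 = (28*I*sqrt(17))*1 = 28*I*sqrt(17)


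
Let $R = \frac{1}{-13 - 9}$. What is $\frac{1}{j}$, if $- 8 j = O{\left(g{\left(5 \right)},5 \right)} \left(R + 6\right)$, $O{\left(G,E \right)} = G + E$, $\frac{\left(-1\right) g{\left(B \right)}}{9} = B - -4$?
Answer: $\frac{44}{2489} \approx 0.017678$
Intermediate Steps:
$g{\left(B \right)} = -36 - 9 B$ ($g{\left(B \right)} = - 9 \left(B - -4\right) = - 9 \left(B + 4\right) = - 9 \left(4 + B\right) = -36 - 9 B$)
$R = - \frac{1}{22}$ ($R = \frac{1}{-22} = - \frac{1}{22} \approx -0.045455$)
$O{\left(G,E \right)} = E + G$
$j = \frac{2489}{44}$ ($j = - \frac{\left(5 - 81\right) \left(- \frac{1}{22} + 6\right)}{8} = - \frac{\left(5 - 81\right) \frac{131}{22}}{8} = - \frac{\left(-76\right) \frac{131}{22}}{8} = \left(- \frac{1}{8}\right) \left(- \frac{4978}{11}\right) = \frac{2489}{44} \approx 56.568$)
$\frac{1}{j} = \frac{1}{\frac{2489}{44}} = \frac{44}{2489}$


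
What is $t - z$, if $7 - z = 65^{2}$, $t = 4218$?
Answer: $8436$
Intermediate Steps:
$z = -4218$ ($z = 7 - 65^{2} = 7 - 4225 = -4218$)
$t - z = 4218 - -4218 = 4218 + 4218 = 8436$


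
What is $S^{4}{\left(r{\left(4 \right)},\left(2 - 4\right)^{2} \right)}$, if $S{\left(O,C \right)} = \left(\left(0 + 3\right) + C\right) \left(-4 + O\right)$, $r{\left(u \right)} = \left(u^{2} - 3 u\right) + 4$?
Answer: $614656$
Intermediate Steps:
$r{\left(u \right)} = 4 + u^{2} - 3 u$
$S{\left(O,C \right)} = \left(-4 + O\right) \left(3 + C\right)$ ($S{\left(O,C \right)} = \left(3 + C\right) \left(-4 + O\right) = \left(-4 + O\right) \left(3 + C\right)$)
$S^{4}{\left(r{\left(4 \right)},\left(2 - 4\right)^{2} \right)} = \left(-12 - 4 \left(2 - 4\right)^{2} + 3 \left(4 + 4^{2} - 12\right) + \left(2 - 4\right)^{2} \left(4 + 4^{2} - 12\right)\right)^{4} = \left(-12 - 4 \left(-2\right)^{2} + 3 \left(4 + 16 - 12\right) + \left(-2\right)^{2} \left(4 + 16 - 12\right)\right)^{4} = \left(-12 - 16 + 3 \cdot 8 + 4 \cdot 8\right)^{4} = \left(-12 - 16 + 24 + 32\right)^{4} = 28^{4} = 614656$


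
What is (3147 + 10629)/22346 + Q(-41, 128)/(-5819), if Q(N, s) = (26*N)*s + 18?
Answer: 1564413662/65015687 ≈ 24.062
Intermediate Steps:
Q(N, s) = 18 + 26*N*s (Q(N, s) = 26*N*s + 18 = 18 + 26*N*s)
(3147 + 10629)/22346 + Q(-41, 128)/(-5819) = (3147 + 10629)/22346 + (18 + 26*(-41)*128)/(-5819) = 13776*(1/22346) + (18 - 136448)*(-1/5819) = 6888/11173 - 136430*(-1/5819) = 6888/11173 + 136430/5819 = 1564413662/65015687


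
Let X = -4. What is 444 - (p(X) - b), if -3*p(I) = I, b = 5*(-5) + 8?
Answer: 1277/3 ≈ 425.67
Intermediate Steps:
b = -17 (b = -25 + 8 = -17)
p(I) = -I/3
444 - (p(X) - b) = 444 - (-⅓*(-4) - 1*(-17)) = 444 - (4/3 + 17) = 444 - 1*55/3 = 444 - 55/3 = 1277/3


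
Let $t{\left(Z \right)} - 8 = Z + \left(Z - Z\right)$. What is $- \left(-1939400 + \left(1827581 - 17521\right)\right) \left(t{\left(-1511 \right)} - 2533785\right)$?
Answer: $-327914149920$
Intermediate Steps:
$t{\left(Z \right)} = 8 + Z$ ($t{\left(Z \right)} = 8 + \left(Z + \left(Z - Z\right)\right) = 8 + \left(Z + 0\right) = 8 + Z$)
$- \left(-1939400 + \left(1827581 - 17521\right)\right) \left(t{\left(-1511 \right)} - 2533785\right) = - \left(-1939400 + \left(1827581 - 17521\right)\right) \left(\left(8 - 1511\right) - 2533785\right) = - \left(-1939400 + 1810060\right) \left(-1503 - 2533785\right) = - \left(-129340\right) \left(-2535288\right) = \left(-1\right) 327914149920 = -327914149920$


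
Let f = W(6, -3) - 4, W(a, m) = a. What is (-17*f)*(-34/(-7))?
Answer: -1156/7 ≈ -165.14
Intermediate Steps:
f = 2 (f = 6 - 4 = 2)
(-17*f)*(-34/(-7)) = (-17*2)*(-34/(-7)) = -(-1156)*(-1)/7 = -34*34/7 = -1156/7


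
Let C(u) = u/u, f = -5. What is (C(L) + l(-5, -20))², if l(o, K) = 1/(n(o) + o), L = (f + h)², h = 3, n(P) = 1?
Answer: 9/16 ≈ 0.56250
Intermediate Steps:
L = 4 (L = (-5 + 3)² = (-2)² = 4)
C(u) = 1
l(o, K) = 1/(1 + o)
(C(L) + l(-5, -20))² = (1 + 1/(1 - 5))² = (1 + 1/(-4))² = (1 - ¼)² = (¾)² = 9/16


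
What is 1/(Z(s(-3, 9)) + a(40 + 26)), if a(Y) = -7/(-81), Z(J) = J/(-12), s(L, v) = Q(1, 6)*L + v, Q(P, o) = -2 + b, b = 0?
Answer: -324/377 ≈ -0.85942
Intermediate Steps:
Q(P, o) = -2 (Q(P, o) = -2 + 0 = -2)
s(L, v) = v - 2*L (s(L, v) = -2*L + v = v - 2*L)
Z(J) = -J/12 (Z(J) = J*(-1/12) = -J/12)
a(Y) = 7/81 (a(Y) = -7*(-1/81) = 7/81)
1/(Z(s(-3, 9)) + a(40 + 26)) = 1/(-(9 - 2*(-3))/12 + 7/81) = 1/(-(9 + 6)/12 + 7/81) = 1/(-1/12*15 + 7/81) = 1/(-5/4 + 7/81) = 1/(-377/324) = -324/377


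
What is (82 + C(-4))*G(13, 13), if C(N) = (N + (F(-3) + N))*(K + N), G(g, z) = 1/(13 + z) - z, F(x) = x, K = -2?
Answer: -24938/13 ≈ -1918.3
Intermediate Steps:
C(N) = (-3 + 2*N)*(-2 + N) (C(N) = (N + (-3 + N))*(-2 + N) = (-3 + 2*N)*(-2 + N))
(82 + C(-4))*G(13, 13) = (82 + (6 - 7*(-4) + 2*(-4)**2))*((1 - 1*13**2 - 13*13)/(13 + 13)) = (82 + (6 + 28 + 2*16))*((1 - 1*169 - 169)/26) = (82 + (6 + 28 + 32))*((1 - 169 - 169)/26) = (82 + 66)*((1/26)*(-337)) = 148*(-337/26) = -24938/13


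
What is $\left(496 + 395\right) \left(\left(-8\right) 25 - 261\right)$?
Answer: $-410751$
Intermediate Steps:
$\left(496 + 395\right) \left(\left(-8\right) 25 - 261\right) = 891 \left(-200 - 261\right) = 891 \left(-461\right) = -410751$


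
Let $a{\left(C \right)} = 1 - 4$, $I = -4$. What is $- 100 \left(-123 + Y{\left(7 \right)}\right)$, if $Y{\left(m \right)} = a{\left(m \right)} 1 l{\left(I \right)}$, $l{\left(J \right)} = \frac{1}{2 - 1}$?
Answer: $12600$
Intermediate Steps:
$a{\left(C \right)} = -3$ ($a{\left(C \right)} = 1 - 4 = -3$)
$l{\left(J \right)} = 1$ ($l{\left(J \right)} = 1^{-1} = 1$)
$Y{\left(m \right)} = -3$ ($Y{\left(m \right)} = \left(-3\right) 1 \cdot 1 = \left(-3\right) 1 = -3$)
$- 100 \left(-123 + Y{\left(7 \right)}\right) = - 100 \left(-123 - 3\right) = \left(-100\right) \left(-126\right) = 12600$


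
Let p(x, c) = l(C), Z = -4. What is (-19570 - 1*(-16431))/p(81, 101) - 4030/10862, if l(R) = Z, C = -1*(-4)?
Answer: 17039849/21724 ≈ 784.38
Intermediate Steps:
C = 4
l(R) = -4
p(x, c) = -4
(-19570 - 1*(-16431))/p(81, 101) - 4030/10862 = (-19570 - 1*(-16431))/(-4) - 4030/10862 = (-19570 + 16431)*(-¼) - 4030*1/10862 = -3139*(-¼) - 2015/5431 = 3139/4 - 2015/5431 = 17039849/21724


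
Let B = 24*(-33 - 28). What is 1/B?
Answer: -1/1464 ≈ -0.00068306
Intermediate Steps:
B = -1464 (B = 24*(-61) = -1464)
1/B = 1/(-1464) = -1/1464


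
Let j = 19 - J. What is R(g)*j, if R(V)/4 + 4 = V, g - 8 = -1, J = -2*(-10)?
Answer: -12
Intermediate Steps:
J = 20
g = 7 (g = 8 - 1 = 7)
R(V) = -16 + 4*V
j = -1 (j = 19 - 1*20 = 19 - 20 = -1)
R(g)*j = (-16 + 4*7)*(-1) = (-16 + 28)*(-1) = 12*(-1) = -12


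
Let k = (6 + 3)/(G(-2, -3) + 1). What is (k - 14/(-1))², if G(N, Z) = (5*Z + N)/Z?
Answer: 94249/400 ≈ 235.62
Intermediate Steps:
G(N, Z) = (N + 5*Z)/Z
k = 27/20 (k = (6 + 3)/((5 - 2/(-3)) + 1) = 9/((5 - 2*(-⅓)) + 1) = 9/((5 + ⅔) + 1) = 9/(17/3 + 1) = 9/(20/3) = 9*(3/20) = 27/20 ≈ 1.3500)
(k - 14/(-1))² = (27/20 - 14/(-1))² = (27/20 - 14*(-1))² = (27/20 + 14)² = (307/20)² = 94249/400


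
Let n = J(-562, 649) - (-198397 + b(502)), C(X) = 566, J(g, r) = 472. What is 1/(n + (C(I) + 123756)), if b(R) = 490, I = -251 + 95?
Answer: 1/322701 ≈ 3.0988e-6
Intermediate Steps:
I = -156
n = 198379 (n = 472 - (-198397 + 490) = 472 - 1*(-197907) = 472 + 197907 = 198379)
1/(n + (C(I) + 123756)) = 1/(198379 + (566 + 123756)) = 1/(198379 + 124322) = 1/322701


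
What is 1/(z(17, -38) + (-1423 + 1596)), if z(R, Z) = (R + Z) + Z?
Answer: 1/114 ≈ 0.0087719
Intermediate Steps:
z(R, Z) = R + 2*Z
1/(z(17, -38) + (-1423 + 1596)) = 1/((17 + 2*(-38)) + (-1423 + 1596)) = 1/((17 - 76) + 173) = 1/(-59 + 173) = 1/114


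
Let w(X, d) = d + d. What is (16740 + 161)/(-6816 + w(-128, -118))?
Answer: -16901/7052 ≈ -2.3966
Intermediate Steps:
w(X, d) = 2*d
(16740 + 161)/(-6816 + w(-128, -118)) = (16740 + 161)/(-6816 + 2*(-118)) = 16901/(-6816 - 236) = 16901/(-7052) = 16901*(-1/7052) = -16901/7052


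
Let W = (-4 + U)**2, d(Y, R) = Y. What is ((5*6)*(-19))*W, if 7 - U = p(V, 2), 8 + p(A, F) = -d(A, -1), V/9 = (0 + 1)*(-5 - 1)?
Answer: -1053930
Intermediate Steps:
V = -54 (V = 9*((0 + 1)*(-5 - 1)) = 9*(1*(-6)) = 9*(-6) = -54)
p(A, F) = -8 - A
U = -39 (U = 7 - (-8 - 1*(-54)) = 7 - (-8 + 54) = 7 - 1*46 = 7 - 46 = -39)
W = 1849 (W = (-4 - 39)**2 = (-43)**2 = 1849)
((5*6)*(-19))*W = ((5*6)*(-19))*1849 = (30*(-19))*1849 = -570*1849 = -1053930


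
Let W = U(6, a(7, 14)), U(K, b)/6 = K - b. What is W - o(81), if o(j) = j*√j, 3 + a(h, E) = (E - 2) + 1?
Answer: -753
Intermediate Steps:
a(h, E) = -4 + E (a(h, E) = -3 + ((E - 2) + 1) = -3 + ((-2 + E) + 1) = -3 + (-1 + E) = -4 + E)
U(K, b) = -6*b + 6*K (U(K, b) = 6*(K - b) = -6*b + 6*K)
o(j) = j^(3/2)
W = -24 (W = -6*(-4 + 14) + 6*6 = -6*10 + 36 = -60 + 36 = -24)
W - o(81) = -24 - 81^(3/2) = -24 - 1*729 = -24 - 729 = -753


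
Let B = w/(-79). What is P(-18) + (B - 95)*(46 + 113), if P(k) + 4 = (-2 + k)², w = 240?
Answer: -1200171/79 ≈ -15192.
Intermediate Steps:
B = -240/79 (B = 240/(-79) = 240*(-1/79) = -240/79 ≈ -3.0380)
P(k) = -4 + (-2 + k)²
P(-18) + (B - 95)*(46 + 113) = -18*(-4 - 18) + (-240/79 - 95)*(46 + 113) = -18*(-22) - 7745/79*159 = 396 - 1231455/79 = -1200171/79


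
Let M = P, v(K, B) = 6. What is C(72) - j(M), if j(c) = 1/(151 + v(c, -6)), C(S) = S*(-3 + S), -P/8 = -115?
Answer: 779975/157 ≈ 4968.0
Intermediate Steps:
P = 920 (P = -8*(-115) = 920)
M = 920
j(c) = 1/157 (j(c) = 1/(151 + 6) = 1/157)
C(72) - j(M) = 72*(-3 + 72) - 1*1/157 = 72*69 - 1/157 = 4968 - 1/157 = 779975/157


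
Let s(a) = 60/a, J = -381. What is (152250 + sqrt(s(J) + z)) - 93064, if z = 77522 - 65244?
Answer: 59186 + 3*sqrt(22003258)/127 ≈ 59297.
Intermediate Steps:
z = 12278
(152250 + sqrt(s(J) + z)) - 93064 = (152250 + sqrt(60/(-381) + 12278)) - 93064 = (152250 + sqrt(60*(-1/381) + 12278)) - 93064 = (152250 + sqrt(-20/127 + 12278)) - 93064 = (152250 + sqrt(1559286/127)) - 93064 = (152250 + 3*sqrt(22003258)/127) - 93064 = 59186 + 3*sqrt(22003258)/127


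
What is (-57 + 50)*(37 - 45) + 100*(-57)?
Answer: -5644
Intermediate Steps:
(-57 + 50)*(37 - 45) + 100*(-57) = -7*(-8) - 5700 = 56 - 5700 = -5644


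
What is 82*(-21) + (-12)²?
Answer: -1578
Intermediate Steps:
82*(-21) + (-12)² = -1722 + 144 = -1578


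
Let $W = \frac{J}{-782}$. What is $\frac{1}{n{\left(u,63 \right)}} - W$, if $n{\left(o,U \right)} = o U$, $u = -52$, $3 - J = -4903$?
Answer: $\frac{8035637}{1280916} \approx 6.2734$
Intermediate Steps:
$J = 4906$ ($J = 3 - -4903 = 3 + 4903 = 4906$)
$n{\left(o,U \right)} = U o$
$W = - \frac{2453}{391}$ ($W = \frac{4906}{-782} = 4906 \left(- \frac{1}{782}\right) = - \frac{2453}{391} \approx -6.2737$)
$\frac{1}{n{\left(u,63 \right)}} - W = \frac{1}{63 \left(-52\right)} - - \frac{2453}{391} = \frac{1}{-3276} + \frac{2453}{391} = - \frac{1}{3276} + \frac{2453}{391} = \frac{8035637}{1280916}$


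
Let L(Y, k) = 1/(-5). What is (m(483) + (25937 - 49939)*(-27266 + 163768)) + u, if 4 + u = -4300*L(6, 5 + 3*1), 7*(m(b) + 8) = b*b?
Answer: -3276286829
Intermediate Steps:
L(Y, k) = -⅕
m(b) = -8 + b²/7 (m(b) = -8 + (b*b)/7 = -8 + b²/7)
u = 856 (u = -4 - 4300*(-⅕) = -4 + 860 = 856)
(m(483) + (25937 - 49939)*(-27266 + 163768)) + u = ((-8 + (⅐)*483²) + (25937 - 49939)*(-27266 + 163768)) + 856 = ((-8 + (⅐)*233289) - 24002*136502) + 856 = ((-8 + 33327) - 3276321004) + 856 = (33319 - 3276321004) + 856 = -3276287685 + 856 = -3276286829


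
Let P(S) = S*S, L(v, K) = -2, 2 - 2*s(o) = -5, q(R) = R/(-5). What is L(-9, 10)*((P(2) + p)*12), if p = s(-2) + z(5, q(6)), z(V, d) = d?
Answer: -756/5 ≈ -151.20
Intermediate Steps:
q(R) = -R/5 (q(R) = R*(-⅕) = -R/5)
s(o) = 7/2 (s(o) = 1 - ½*(-5) = 1 + 5/2 = 7/2)
p = 23/10 (p = 7/2 - ⅕*6 = 7/2 - 6/5 = 23/10 ≈ 2.3000)
P(S) = S²
L(-9, 10)*((P(2) + p)*12) = -2*(2² + 23/10)*12 = -2*(4 + 23/10)*12 = -63*12/5 = -2*378/5 = -756/5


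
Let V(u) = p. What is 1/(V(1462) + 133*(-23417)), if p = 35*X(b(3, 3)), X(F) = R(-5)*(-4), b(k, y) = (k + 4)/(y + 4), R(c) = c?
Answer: -1/3113761 ≈ -3.2115e-7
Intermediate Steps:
b(k, y) = (4 + k)/(4 + y)
X(F) = 20 (X(F) = -5*(-4) = 20)
p = 700 (p = 35*20 = 700)
V(u) = 700
1/(V(1462) + 133*(-23417)) = 1/(700 + 133*(-23417)) = 1/(700 - 3114461) = 1/(-3113761) = -1/3113761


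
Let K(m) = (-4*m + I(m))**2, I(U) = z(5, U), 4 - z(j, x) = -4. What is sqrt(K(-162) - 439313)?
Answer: I*sqrt(8977) ≈ 94.747*I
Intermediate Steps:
z(j, x) = 8 (z(j, x) = 4 - 1*(-4) = 4 + 4 = 8)
I(U) = 8
K(m) = (8 - 4*m)**2 (K(m) = (-4*m + 8)**2 = (8 - 4*m)**2)
sqrt(K(-162) - 439313) = sqrt(16*(-2 - 162)**2 - 439313) = sqrt(16*(-164)**2 - 439313) = sqrt(16*26896 - 439313) = sqrt(430336 - 439313) = sqrt(-8977) = I*sqrt(8977)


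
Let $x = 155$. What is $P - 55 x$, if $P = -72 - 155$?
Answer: $-8752$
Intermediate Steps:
$P = -227$ ($P = -72 - 155 = -227$)
$P - 55 x = -227 - 8525 = -8752$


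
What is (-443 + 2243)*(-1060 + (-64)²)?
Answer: 5464800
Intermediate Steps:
(-443 + 2243)*(-1060 + (-64)²) = 1800*(-1060 + 4096) = 1800*3036 = 5464800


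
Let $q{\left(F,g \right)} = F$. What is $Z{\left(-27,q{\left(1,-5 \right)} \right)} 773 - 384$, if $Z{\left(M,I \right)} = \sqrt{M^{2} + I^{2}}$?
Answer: $-384 + 773 \sqrt{730} \approx 20501.0$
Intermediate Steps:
$Z{\left(M,I \right)} = \sqrt{I^{2} + M^{2}}$
$Z{\left(-27,q{\left(1,-5 \right)} \right)} 773 - 384 = \sqrt{1^{2} + \left(-27\right)^{2}} \cdot 773 - 384 = \sqrt{1 + 729} \cdot 773 - 384 = \sqrt{730} \cdot 773 - 384 = 773 \sqrt{730} - 384 = -384 + 773 \sqrt{730}$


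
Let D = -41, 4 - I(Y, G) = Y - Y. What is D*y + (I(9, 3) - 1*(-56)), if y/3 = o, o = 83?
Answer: -10149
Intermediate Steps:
I(Y, G) = 4 (I(Y, G) = 4 - (Y - Y) = 4 - 1*0 = 4 + 0 = 4)
y = 249 (y = 3*83 = 249)
D*y + (I(9, 3) - 1*(-56)) = -41*249 + (4 - 1*(-56)) = -10209 + (4 + 56) = -10209 + 60 = -10149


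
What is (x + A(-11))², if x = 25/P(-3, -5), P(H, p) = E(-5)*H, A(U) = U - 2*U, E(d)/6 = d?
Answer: 41209/324 ≈ 127.19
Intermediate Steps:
E(d) = 6*d
A(U) = -U
P(H, p) = -30*H (P(H, p) = (6*(-5))*H = -30*H)
x = 5/18 (x = 25/((-30*(-3))) = 25/90 = 25*(1/90) = 5/18 ≈ 0.27778)
(x + A(-11))² = (5/18 - 1*(-11))² = (5/18 + 11)² = (203/18)² = 41209/324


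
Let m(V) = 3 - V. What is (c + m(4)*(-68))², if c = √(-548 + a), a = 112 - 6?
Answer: (68 + I*√442)² ≈ 4182.0 + 2859.2*I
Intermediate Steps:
a = 106
c = I*√442 (c = √(-548 + 106) = √(-442) = I*√442 ≈ 21.024*I)
(c + m(4)*(-68))² = (I*√442 + (3 - 1*4)*(-68))² = (I*√442 + (3 - 4)*(-68))² = (I*√442 - 1*(-68))² = (I*√442 + 68)² = (68 + I*√442)²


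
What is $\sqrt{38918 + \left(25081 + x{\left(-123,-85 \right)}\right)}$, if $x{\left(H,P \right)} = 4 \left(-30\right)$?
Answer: $\sqrt{63879} \approx 252.74$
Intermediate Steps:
$x{\left(H,P \right)} = -120$
$\sqrt{38918 + \left(25081 + x{\left(-123,-85 \right)}\right)} = \sqrt{38918 + \left(25081 - 120\right)} = \sqrt{38918 + 24961} = \sqrt{63879}$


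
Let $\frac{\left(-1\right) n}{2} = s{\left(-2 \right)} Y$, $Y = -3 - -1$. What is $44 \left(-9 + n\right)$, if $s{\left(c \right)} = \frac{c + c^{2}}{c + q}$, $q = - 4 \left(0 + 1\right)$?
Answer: $- \frac{1364}{3} \approx -454.67$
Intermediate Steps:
$q = -4$ ($q = \left(-4\right) 1 = -4$)
$Y = -2$ ($Y = -3 + 1 = -2$)
$s{\left(c \right)} = \frac{c + c^{2}}{-4 + c}$ ($s{\left(c \right)} = \frac{c + c^{2}}{c - 4} = \frac{c + c^{2}}{-4 + c}$)
$n = - \frac{4}{3}$ ($n = - 2 - \frac{2 \left(1 - 2\right)}{-4 - 2} \left(-2\right) = - 2 \left(-2\right) \frac{1}{-6} \left(-1\right) \left(-2\right) = - 2 \left(-2\right) \left(- \frac{1}{6}\right) \left(-1\right) \left(-2\right) = - 2 \left(\left(- \frac{1}{3}\right) \left(-2\right)\right) = \left(-2\right) \frac{2}{3} = - \frac{4}{3} \approx -1.3333$)
$44 \left(-9 + n\right) = 44 \left(-9 - \frac{4}{3}\right) = 44 \left(- \frac{31}{3}\right) = - \frac{1364}{3}$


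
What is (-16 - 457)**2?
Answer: 223729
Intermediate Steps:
(-16 - 457)**2 = (-473)**2 = 223729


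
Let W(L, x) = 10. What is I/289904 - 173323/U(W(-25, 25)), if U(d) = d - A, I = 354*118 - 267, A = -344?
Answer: -25116169111/51313008 ≈ -489.47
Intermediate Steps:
I = 41505 (I = 41772 - 267 = 41505)
U(d) = 344 + d (U(d) = d - 1*(-344) = d + 344 = 344 + d)
I/289904 - 173323/U(W(-25, 25)) = 41505/289904 - 173323/(344 + 10) = 41505*(1/289904) - 173323/354 = 41505/289904 - 173323*1/354 = 41505/289904 - 173323/354 = -25116169111/51313008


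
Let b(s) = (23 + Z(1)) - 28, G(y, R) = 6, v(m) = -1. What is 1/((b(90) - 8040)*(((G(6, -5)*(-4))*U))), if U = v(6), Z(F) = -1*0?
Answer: -1/193080 ≈ -5.1792e-6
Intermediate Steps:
Z(F) = 0
U = -1
b(s) = -5 (b(s) = (23 + 0) - 28 = 23 - 28 = -5)
1/((b(90) - 8040)*(((G(6, -5)*(-4))*U))) = 1/((-5 - 8040)*(((6*(-4))*(-1)))) = 1/((-8045)*((-24*(-1)))) = -1/8045/24 = -1/8045*1/24 = -1/193080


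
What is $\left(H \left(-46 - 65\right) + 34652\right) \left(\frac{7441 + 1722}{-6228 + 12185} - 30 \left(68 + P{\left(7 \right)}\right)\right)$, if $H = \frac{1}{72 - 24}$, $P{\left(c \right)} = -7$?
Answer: $- \frac{862650262295}{13616} \approx -6.3356 \cdot 10^{7}$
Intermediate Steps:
$H = \frac{1}{48} \approx 0.020833$
$\left(H \left(-46 - 65\right) + 34652\right) \left(\frac{7441 + 1722}{-6228 + 12185} - 30 \left(68 + P{\left(7 \right)}\right)\right) = \left(\frac{-46 - 65}{48} + 34652\right) \left(\frac{7441 + 1722}{-6228 + 12185} - 30 \left(68 - 7\right)\right) = \left(\frac{1}{48} \left(-111\right) + 34652\right) \left(\frac{9163}{5957} - 1830\right) = \left(- \frac{37}{16} + 34652\right) \left(9163 \cdot \frac{1}{5957} - 1830\right) = \frac{554395 \left(\frac{1309}{851} - 1830\right)}{16} = \frac{554395}{16} \left(- \frac{1556021}{851}\right) = - \frac{862650262295}{13616}$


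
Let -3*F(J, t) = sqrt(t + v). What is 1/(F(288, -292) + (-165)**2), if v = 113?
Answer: 245025/6670805804 + 3*I*sqrt(179)/6670805804 ≈ 3.6731e-5 + 6.0169e-9*I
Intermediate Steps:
F(J, t) = -sqrt(113 + t)/3 (F(J, t) = -sqrt(t + 113)/3 = -sqrt(113 + t)/3)
1/(F(288, -292) + (-165)**2) = 1/(-sqrt(113 - 292)/3 + (-165)**2) = 1/(-I*sqrt(179)/3 + 27225) = 1/(27225 - I*sqrt(179)/3)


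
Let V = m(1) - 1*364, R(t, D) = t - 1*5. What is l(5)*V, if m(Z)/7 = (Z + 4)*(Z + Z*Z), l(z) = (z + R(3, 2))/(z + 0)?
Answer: -882/5 ≈ -176.40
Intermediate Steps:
R(t, D) = -5 + t (R(t, D) = t - 5 = -5 + t)
l(z) = (-2 + z)/z (l(z) = (z + (-5 + 3))/(z + 0) = (z - 2)/z = (-2 + z)/z)
m(Z) = 7*(4 + Z)*(Z + Z**2) (m(Z) = 7*((Z + 4)*(Z + Z*Z)) = 7*((4 + Z)*(Z + Z**2)) = 7*(4 + Z)*(Z + Z**2))
V = -294 (V = 7*1*(4 + 1**2 + 5*1) - 1*364 = 7*1*(4 + 1 + 5) - 364 = 7*1*10 - 364 = 70 - 364 = -294)
l(5)*V = ((-2 + 5)/5)*(-294) = ((1/5)*3)*(-294) = (3/5)*(-294) = -882/5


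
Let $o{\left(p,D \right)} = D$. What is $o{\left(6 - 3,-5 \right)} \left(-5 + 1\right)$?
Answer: $20$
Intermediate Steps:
$o{\left(6 - 3,-5 \right)} \left(-5 + 1\right) = - 5 \left(-5 + 1\right) = \left(-5\right) \left(-4\right) = 20$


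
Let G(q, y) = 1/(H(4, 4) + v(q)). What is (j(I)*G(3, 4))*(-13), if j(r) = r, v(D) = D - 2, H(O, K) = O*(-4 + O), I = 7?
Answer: -91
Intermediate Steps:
v(D) = -2 + D
G(q, y) = 1/(-2 + q) (G(q, y) = 1/(4*(-4 + 4) + (-2 + q)) = 1/(4*0 + (-2 + q)) = 1/(0 + (-2 + q)) = 1/(-2 + q))
(j(I)*G(3, 4))*(-13) = (7/(-2 + 3))*(-13) = (7/1)*(-13) = (7*1)*(-13) = 7*(-13) = -91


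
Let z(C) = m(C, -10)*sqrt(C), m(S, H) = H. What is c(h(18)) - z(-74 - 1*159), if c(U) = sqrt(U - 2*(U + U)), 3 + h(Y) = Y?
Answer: I*(3*sqrt(5) + 10*sqrt(233)) ≈ 159.35*I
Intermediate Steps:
h(Y) = -3 + Y
c(U) = sqrt(3)*sqrt(-U) (c(U) = sqrt(U - 4*U) = sqrt(-3*U) = sqrt(3)*sqrt(-U))
z(C) = -10*sqrt(C)
c(h(18)) - z(-74 - 1*159) = sqrt(3)*sqrt(-(-3 + 18)) - (-10)*sqrt(-74 - 1*159) = sqrt(3)*sqrt(-1*15) - (-10)*sqrt(-74 - 159) = sqrt(3)*sqrt(-15) - (-10)*sqrt(-233) = sqrt(3)*(I*sqrt(15)) - (-10)*I*sqrt(233) = 3*I*sqrt(5) - (-10)*I*sqrt(233) = 3*I*sqrt(5) + 10*I*sqrt(233)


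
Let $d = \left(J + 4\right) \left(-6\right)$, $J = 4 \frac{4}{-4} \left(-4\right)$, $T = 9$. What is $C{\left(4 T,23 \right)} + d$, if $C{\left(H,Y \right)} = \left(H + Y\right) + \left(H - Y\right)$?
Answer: $-48$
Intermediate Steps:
$J = 16$ ($J = 4 \cdot 4 \left(- \frac{1}{4}\right) \left(-4\right) = 4 \left(-1\right) \left(-4\right) = \left(-4\right) \left(-4\right) = 16$)
$d = -120$ ($d = \left(16 + 4\right) \left(-6\right) = 20 \left(-6\right) = -120$)
$C{\left(H,Y \right)} = 2 H$
$C{\left(4 T,23 \right)} + d = 2 \cdot 4 \cdot 9 - 120 = 2 \cdot 36 - 120 = 72 - 120 = -48$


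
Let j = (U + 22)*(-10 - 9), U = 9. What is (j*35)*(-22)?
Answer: 453530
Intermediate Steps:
j = -589 (j = (9 + 22)*(-10 - 9) = 31*(-19) = -589)
(j*35)*(-22) = -589*35*(-22) = -20615*(-22) = 453530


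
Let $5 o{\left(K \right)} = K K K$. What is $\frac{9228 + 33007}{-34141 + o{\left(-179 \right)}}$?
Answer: $- \frac{211175}{5906044} \approx -0.035756$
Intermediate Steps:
$o{\left(K \right)} = \frac{K^{3}}{5}$ ($o{\left(K \right)} = \frac{K K K}{5} = \frac{K^{2} K}{5} = \frac{K^{3}}{5}$)
$\frac{9228 + 33007}{-34141 + o{\left(-179 \right)}} = \frac{9228 + 33007}{-34141 + \frac{\left(-179\right)^{3}}{5}} = \frac{42235}{-34141 + \frac{1}{5} \left(-5735339\right)} = \frac{42235}{-34141 - \frac{5735339}{5}} = \frac{42235}{- \frac{5906044}{5}} = 42235 \left(- \frac{5}{5906044}\right) = - \frac{211175}{5906044}$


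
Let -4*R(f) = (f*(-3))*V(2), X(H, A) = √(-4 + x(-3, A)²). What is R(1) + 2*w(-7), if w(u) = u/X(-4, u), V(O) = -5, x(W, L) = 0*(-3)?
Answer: -15/4 + 7*I ≈ -3.75 + 7.0*I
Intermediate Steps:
x(W, L) = 0
X(H, A) = 2*I (X(H, A) = √(-4 + 0²) = √(-4 + 0) = √(-4) = 2*I)
R(f) = -15*f/4 (R(f) = -f*(-3)*(-5)/4 = -(-3*f)*(-5)/4 = -15*f/4)
w(u) = -I*u/2 (w(u) = u/((2*I)) = u*(-I/2) = -I*u/2)
R(1) + 2*w(-7) = -15/4*1 + 2*(-½*I*(-7)) = -15/4 + 2*(7*I/2) = -15/4 + 7*I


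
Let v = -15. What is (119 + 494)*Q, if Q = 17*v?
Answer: -156315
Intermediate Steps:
Q = -255 (Q = 17*(-15) = -255)
(119 + 494)*Q = (119 + 494)*(-255) = 613*(-255) = -156315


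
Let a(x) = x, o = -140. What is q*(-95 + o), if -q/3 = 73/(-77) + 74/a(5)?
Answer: 751953/77 ≈ 9765.6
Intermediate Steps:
q = -15999/385 (q = -3*(73/(-77) + 74/5) = -3*(73*(-1/77) + 74*(1/5)) = -3*(-73/77 + 74/5) = -3*5333/385 = -15999/385 ≈ -41.556)
q*(-95 + o) = -15999*(-95 - 140)/385 = -15999/385*(-235) = 751953/77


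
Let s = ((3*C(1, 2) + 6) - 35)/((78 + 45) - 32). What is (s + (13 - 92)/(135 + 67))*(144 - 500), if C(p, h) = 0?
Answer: 2322366/9191 ≈ 252.68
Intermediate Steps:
s = -29/91 (s = ((3*0 + 6) - 35)/((78 + 45) - 32) = ((0 + 6) - 35)/(123 - 32) = (6 - 35)/91 = -29*1/91 = -29/91 ≈ -0.31868)
(s + (13 - 92)/(135 + 67))*(144 - 500) = (-29/91 + (13 - 92)/(135 + 67))*(144 - 500) = (-29/91 - 79/202)*(-356) = -13047/18382*(-356) = 2322366/9191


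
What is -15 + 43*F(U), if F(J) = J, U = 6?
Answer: 243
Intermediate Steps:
-15 + 43*F(U) = -15 + 43*6 = -15 + 258 = 243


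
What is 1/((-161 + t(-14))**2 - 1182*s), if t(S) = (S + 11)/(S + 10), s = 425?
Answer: -16/7626719 ≈ -2.0979e-6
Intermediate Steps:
t(S) = (11 + S)/(10 + S)
1/((-161 + t(-14))**2 - 1182*s) = 1/((-161 + (11 - 14)/(10 - 14))**2 - 1182*425) = 1/((-161 - 3/(-4))**2 - 502350) = 1/((-161 - 1/4*(-3))**2 - 502350) = 1/((-161 + 3/4)**2 - 502350) = 1/((-641/4)**2 - 502350) = 1/(410881/16 - 502350) = 1/(-7626719/16) = -16/7626719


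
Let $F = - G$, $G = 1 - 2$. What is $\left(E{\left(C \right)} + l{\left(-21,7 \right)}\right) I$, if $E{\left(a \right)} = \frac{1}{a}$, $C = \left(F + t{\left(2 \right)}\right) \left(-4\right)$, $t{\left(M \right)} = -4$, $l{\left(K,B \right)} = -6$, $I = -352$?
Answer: $\frac{6248}{3} \approx 2082.7$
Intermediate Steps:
$G = -1$
$F = 1$ ($F = \left(-1\right) \left(-1\right) = 1$)
$C = 12$ ($C = \left(1 - 4\right) \left(-4\right) = \left(-3\right) \left(-4\right) = 12$)
$\left(E{\left(C \right)} + l{\left(-21,7 \right)}\right) I = \left(\frac{1}{12} - 6\right) \left(-352\right) = \left(- \frac{71}{12}\right) \left(-352\right) = \frac{6248}{3}$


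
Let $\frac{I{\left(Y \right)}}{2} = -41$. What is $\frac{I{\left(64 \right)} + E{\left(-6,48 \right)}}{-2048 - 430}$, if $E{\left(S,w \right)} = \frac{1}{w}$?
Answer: $\frac{3935}{118944} \approx 0.033083$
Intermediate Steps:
$I{\left(Y \right)} = -82$ ($I{\left(Y \right)} = 2 \left(-41\right) = -82$)
$\frac{I{\left(64 \right)} + E{\left(-6,48 \right)}}{-2048 - 430} = \frac{-82 + \frac{1}{48}}{-2048 - 430} = - \frac{3935}{48 \left(-2478\right)} = \left(- \frac{3935}{48}\right) \left(- \frac{1}{2478}\right) = \frac{3935}{118944}$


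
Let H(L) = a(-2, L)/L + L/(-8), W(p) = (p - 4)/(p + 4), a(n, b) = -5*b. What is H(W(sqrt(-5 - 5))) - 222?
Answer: (-1817*sqrt(10) + 7260*I)/(8*(sqrt(10) - 4*I)) ≈ -226.97 - 0.12163*I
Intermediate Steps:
W(p) = (-4 + p)/(4 + p)
H(L) = -5 - L/8 (H(L) = (-5*L)/L + L/(-8) = -5 + L*(-1/8) = -5 - L/8)
H(W(sqrt(-5 - 5))) - 222 = (-5 - (-4 + sqrt(-5 - 5))/(8*(4 + sqrt(-5 - 5)))) - 222 = (-5 - (-4 + sqrt(-10))/(8*(4 + sqrt(-10)))) - 222 = (-5 - (-4 + I*sqrt(10))/(8*(4 + I*sqrt(10)))) - 222 = -227 - (-4 + I*sqrt(10))/(8*(4 + I*sqrt(10)))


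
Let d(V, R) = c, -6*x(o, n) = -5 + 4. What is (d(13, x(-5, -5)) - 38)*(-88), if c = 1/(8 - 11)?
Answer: 10120/3 ≈ 3373.3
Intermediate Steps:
x(o, n) = 1/6 (x(o, n) = -(-5 + 4)/6 = -1/6*(-1) = 1/6)
c = -1/3 (c = 1/(-3) = -1/3 ≈ -0.33333)
d(V, R) = -1/3
(d(13, x(-5, -5)) - 38)*(-88) = (-1/3 - 38)*(-88) = -115/3*(-88) = 10120/3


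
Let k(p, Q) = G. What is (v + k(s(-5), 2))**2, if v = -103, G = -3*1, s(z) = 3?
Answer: 11236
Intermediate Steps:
G = -3
k(p, Q) = -3
(v + k(s(-5), 2))**2 = (-103 - 3)**2 = (-106)**2 = 11236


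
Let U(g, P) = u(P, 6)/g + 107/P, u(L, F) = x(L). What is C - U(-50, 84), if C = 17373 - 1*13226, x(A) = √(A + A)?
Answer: 348241/84 + √42/25 ≈ 4146.0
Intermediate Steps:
x(A) = √2*√A (x(A) = √(2*A) = √2*√A)
u(L, F) = √2*√L
U(g, P) = 107/P + √2*√P/g (U(g, P) = (√2*√P)/g + 107/P = √2*√P/g + 107/P = 107/P + √2*√P/g)
C = 4147 (C = 17373 - 13226 = 4147)
C - U(-50, 84) = 4147 - (107/84 + √2*√84/(-50)) = 4147 - (107*(1/84) + √2*(2*√21)*(-1/50)) = 4147 - (107/84 - √42/25) = 4147 + (-107/84 + √42/25) = 348241/84 + √42/25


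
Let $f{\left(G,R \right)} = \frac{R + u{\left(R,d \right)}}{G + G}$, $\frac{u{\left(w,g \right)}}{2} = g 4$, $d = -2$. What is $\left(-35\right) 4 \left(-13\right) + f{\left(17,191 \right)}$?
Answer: $\frac{62055}{34} \approx 1825.1$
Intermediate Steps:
$u{\left(w,g \right)} = 8 g$ ($u{\left(w,g \right)} = 2 g 4 = 2 \cdot 4 g = 8 g$)
$f{\left(G,R \right)} = \frac{-16 + R}{2 G}$ ($f{\left(G,R \right)} = \frac{R + 8 \left(-2\right)}{G + G} = \frac{R - 16}{2 G} = \left(-16 + R\right) \frac{1}{2 G} = \frac{-16 + R}{2 G}$)
$\left(-35\right) 4 \left(-13\right) + f{\left(17,191 \right)} = \left(-35\right) 4 \left(-13\right) + \frac{-16 + 191}{2 \cdot 17} = \left(-140\right) \left(-13\right) + \frac{1}{2} \cdot \frac{1}{17} \cdot 175 = 1820 + \frac{175}{34} = \frac{62055}{34}$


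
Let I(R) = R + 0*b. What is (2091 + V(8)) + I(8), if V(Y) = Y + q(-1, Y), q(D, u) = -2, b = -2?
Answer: 2105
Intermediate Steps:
V(Y) = -2 + Y (V(Y) = Y - 2 = -2 + Y)
I(R) = R (I(R) = R + 0*(-2) = R + 0 = R)
(2091 + V(8)) + I(8) = (2091 + (-2 + 8)) + 8 = (2091 + 6) + 8 = 2097 + 8 = 2105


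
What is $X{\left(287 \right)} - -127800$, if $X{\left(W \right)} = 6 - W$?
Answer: $127519$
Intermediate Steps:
$X{\left(287 \right)} - -127800 = \left(6 - 287\right) - -127800 = \left(6 - 287\right) + 127800 = -281 + 127800 = 127519$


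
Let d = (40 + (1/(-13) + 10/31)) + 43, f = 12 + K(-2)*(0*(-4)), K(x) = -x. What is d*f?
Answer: 402576/403 ≈ 998.95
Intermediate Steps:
f = 12 (f = 12 + (-1*(-2))*(0*(-4)) = 12 + 2*0 = 12 + 0 = 12)
d = 33548/403 (d = (40 + (1*(-1/13) + 10*(1/31))) + 43 = (40 + (-1/13 + 10/31)) + 43 = (40 + 99/403) + 43 = 16219/403 + 43 = 33548/403 ≈ 83.246)
d*f = (33548/403)*12 = 402576/403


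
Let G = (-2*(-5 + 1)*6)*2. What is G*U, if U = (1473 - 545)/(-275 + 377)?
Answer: 14848/17 ≈ 873.41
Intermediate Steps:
U = 464/51 (U = 928/102 = 928*(1/102) = 464/51 ≈ 9.0980)
G = 96 (G = (-2*(-4)*6)*2 = (8*6)*2 = 48*2 = 96)
G*U = 96*(464/51) = 14848/17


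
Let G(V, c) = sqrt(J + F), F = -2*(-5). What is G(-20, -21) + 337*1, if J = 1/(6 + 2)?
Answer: 337 + 9*sqrt(2)/4 ≈ 340.18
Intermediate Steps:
F = 10
J = 1/8 ≈ 0.12500
G(V, c) = 9*sqrt(2)/4 (G(V, c) = sqrt(1/8 + 10) = sqrt(81/8) = 9*sqrt(2)/4)
G(-20, -21) + 337*1 = 9*sqrt(2)/4 + 337*1 = 9*sqrt(2)/4 + 337 = 337 + 9*sqrt(2)/4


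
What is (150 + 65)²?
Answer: 46225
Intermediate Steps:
(150 + 65)² = 215² = 46225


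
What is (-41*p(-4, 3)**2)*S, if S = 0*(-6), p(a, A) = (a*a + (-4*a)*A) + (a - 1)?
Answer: 0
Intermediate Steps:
p(a, A) = -1 + a + a**2 - 4*A*a (p(a, A) = (a**2 - 4*A*a) + (-1 + a) = -1 + a + a**2 - 4*A*a)
S = 0
(-41*p(-4, 3)**2)*S = -41*(-1 - 4 + (-4)**2 - 4*3*(-4))**2*0 = -41*(-1 - 4 + 16 + 48)**2*0 = -41*59**2*0 = -41*3481*0 = -142721*0 = 0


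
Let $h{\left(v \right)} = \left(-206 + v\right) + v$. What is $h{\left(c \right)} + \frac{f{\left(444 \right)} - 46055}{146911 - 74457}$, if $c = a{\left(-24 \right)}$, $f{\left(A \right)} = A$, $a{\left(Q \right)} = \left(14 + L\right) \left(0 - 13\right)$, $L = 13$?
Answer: $- \frac{3872579}{4262} \approx -908.63$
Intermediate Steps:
$a{\left(Q \right)} = -351$ ($a{\left(Q \right)} = \left(14 + 13\right) \left(0 - 13\right) = 27 \left(-13\right) = -351$)
$c = -351$
$h{\left(v \right)} = -206 + 2 v$
$h{\left(c \right)} + \frac{f{\left(444 \right)} - 46055}{146911 - 74457} = \left(-206 + 2 \left(-351\right)\right) + \frac{444 - 46055}{146911 - 74457} = \left(-206 - 702\right) - \frac{45611}{72454} = -908 - \frac{2683}{4262} = - \frac{3872579}{4262}$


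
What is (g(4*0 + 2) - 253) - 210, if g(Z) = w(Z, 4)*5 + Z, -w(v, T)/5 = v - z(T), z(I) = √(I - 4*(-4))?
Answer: -511 + 50*√5 ≈ -399.20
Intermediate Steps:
z(I) = √(16 + I) (z(I) = √(I + 16) = √(16 + I))
w(v, T) = -5*v + 5*√(16 + T) (w(v, T) = -5*(v - √(16 + T)) = -5*v + 5*√(16 + T))
g(Z) = -24*Z + 50*√5 (g(Z) = (-5*Z + 5*√(16 + 4))*5 + Z = (-5*Z + 5*√20)*5 + Z = (-5*Z + 5*(2*√5))*5 + Z = (-5*Z + 10*√5)*5 + Z = (-25*Z + 50*√5) + Z = -24*Z + 50*√5)
(g(4*0 + 2) - 253) - 210 = ((-24*(4*0 + 2) + 50*√5) - 253) - 210 = ((-24*(0 + 2) + 50*√5) - 253) - 210 = ((-24*2 + 50*√5) - 253) - 210 = ((-48 + 50*√5) - 253) - 210 = (-301 + 50*√5) - 210 = -511 + 50*√5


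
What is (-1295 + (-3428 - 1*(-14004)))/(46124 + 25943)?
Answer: 9281/72067 ≈ 0.12878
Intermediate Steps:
(-1295 + (-3428 - 1*(-14004)))/(46124 + 25943) = (-1295 + (-3428 + 14004))/72067 = (-1295 + 10576)*(1/72067) = 9281*(1/72067) = 9281/72067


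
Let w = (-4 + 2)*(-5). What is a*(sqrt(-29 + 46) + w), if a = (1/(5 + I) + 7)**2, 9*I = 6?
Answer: 148840/289 + 14884*sqrt(17)/289 ≈ 727.36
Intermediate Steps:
I = 2/3 (I = (1/9)*6 = 2/3 ≈ 0.66667)
a = 14884/289 (a = (1/(5 + 2/3) + 7)**2 = (1/(17/3) + 7)**2 = (3/17 + 7)**2 = (122/17)**2 = 14884/289 ≈ 51.502)
w = 10 (w = -2*(-5) = 10)
a*(sqrt(-29 + 46) + w) = 14884*(sqrt(-29 + 46) + 10)/289 = 14884*(sqrt(17) + 10)/289 = 14884*(10 + sqrt(17))/289 = 148840/289 + 14884*sqrt(17)/289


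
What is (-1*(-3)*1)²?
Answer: 9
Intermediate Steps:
(-1*(-3)*1)² = (3*1)² = 3² = 9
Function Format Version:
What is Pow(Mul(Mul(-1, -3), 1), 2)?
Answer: 9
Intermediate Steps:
Pow(Mul(Mul(-1, -3), 1), 2) = Pow(Mul(3, 1), 2) = Pow(3, 2) = 9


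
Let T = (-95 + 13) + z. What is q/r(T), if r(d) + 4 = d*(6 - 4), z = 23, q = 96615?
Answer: -96615/122 ≈ -791.93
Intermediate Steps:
T = -59 (T = (-95 + 13) + 23 = -82 + 23 = -59)
r(d) = -4 + 2*d (r(d) = -4 + d*(6 - 4) = -4 + d*2 = -4 + 2*d)
q/r(T) = 96615/(-4 + 2*(-59)) = 96615/(-4 - 118) = 96615/(-122) = 96615*(-1/122) = -96615/122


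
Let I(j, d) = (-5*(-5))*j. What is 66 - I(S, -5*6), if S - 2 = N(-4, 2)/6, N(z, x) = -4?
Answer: 98/3 ≈ 32.667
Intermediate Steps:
S = 4/3 (S = 2 - 4/6 = 2 - 4*⅙ = 2 - ⅔ = 4/3 ≈ 1.3333)
I(j, d) = 25*j
66 - I(S, -5*6) = 66 - 25*4/3 = 66 - 1*100/3 = 66 - 100/3 = 98/3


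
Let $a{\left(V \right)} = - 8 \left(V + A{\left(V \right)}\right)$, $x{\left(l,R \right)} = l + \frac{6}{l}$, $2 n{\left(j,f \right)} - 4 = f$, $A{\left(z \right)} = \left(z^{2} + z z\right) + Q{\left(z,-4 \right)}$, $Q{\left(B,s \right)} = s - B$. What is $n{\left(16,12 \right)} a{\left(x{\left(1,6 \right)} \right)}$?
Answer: $-6016$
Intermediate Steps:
$A{\left(z \right)} = -4 - z + 2 z^{2}$ ($A{\left(z \right)} = \left(z^{2} + z z\right) - \left(4 + z\right) = \left(z^{2} + z^{2}\right) - \left(4 + z\right) = 2 z^{2} - \left(4 + z\right) = -4 - z + 2 z^{2}$)
$n{\left(j,f \right)} = 2 + \frac{f}{2}$
$a{\left(V \right)} = 32 - 16 V^{2}$ ($a{\left(V \right)} = - 8 \left(V - \left(4 + V - 2 V^{2}\right)\right) = - 8 \left(-4 + 2 V^{2}\right) = 32 - 16 V^{2}$)
$n{\left(16,12 \right)} a{\left(x{\left(1,6 \right)} \right)} = \left(2 + \frac{1}{2} \cdot 12\right) \left(32 - 16 \left(1 + \frac{6}{1}\right)^{2}\right) = \left(2 + 6\right) \left(32 - 16 \left(1 + 6 \cdot 1\right)^{2}\right) = 8 \left(32 - 16 \left(1 + 6\right)^{2}\right) = 8 \left(32 - 16 \cdot 7^{2}\right) = 8 \left(32 - 784\right) = 8 \left(-752\right) = -6016$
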